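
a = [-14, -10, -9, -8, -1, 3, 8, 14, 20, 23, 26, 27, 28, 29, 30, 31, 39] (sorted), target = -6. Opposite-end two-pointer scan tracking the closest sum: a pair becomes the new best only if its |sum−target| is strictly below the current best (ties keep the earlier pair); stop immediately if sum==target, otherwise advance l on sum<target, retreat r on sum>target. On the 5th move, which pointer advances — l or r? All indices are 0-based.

r

[0,16] -14+39=25 d=31 * → r--
[0,15] -14+31=17 d=23 * → r--
[0,14] -14+30=16 d=22 * → r--
[0,13] -14+29=15 d=21 * → r--
[0,12] -14+28=14 d=20 * → r--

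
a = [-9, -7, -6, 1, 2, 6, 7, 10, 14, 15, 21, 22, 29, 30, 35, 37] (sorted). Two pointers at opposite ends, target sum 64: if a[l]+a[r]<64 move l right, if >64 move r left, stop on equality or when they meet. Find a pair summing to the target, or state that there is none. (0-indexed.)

l=0 r=15: -9+37=28 <64, l++
l=1 r=15: -7+37=30 <64, l++
l=2 r=15: -6+37=31 <64, l++
l=3 r=15: 1+37=38 <64, l++
l=4 r=15: 2+37=39 <64, l++
l=5 r=15: 6+37=43 <64, l++
l=6 r=15: 7+37=44 <64, l++
l=7 r=15: 10+37=47 <64, l++
l=8 r=15: 14+37=51 <64, l++
l=9 r=15: 15+37=52 <64, l++
l=10 r=15: 21+37=58 <64, l++
l=11 r=15: 22+37=59 <64, l++
l=12 r=15: 29+37=66 >64, r--
l=12 r=14: 29+35=64, found

(29, 35)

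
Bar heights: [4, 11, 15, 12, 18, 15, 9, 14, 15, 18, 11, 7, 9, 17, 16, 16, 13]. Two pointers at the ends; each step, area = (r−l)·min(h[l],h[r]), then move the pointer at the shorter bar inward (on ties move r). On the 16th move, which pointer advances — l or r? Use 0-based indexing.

[0,16] min(4,13)*16=64 best=64 * → l++
[1,16] min(11,13)*15=165 best=165 * → l++
[2,16] min(15,13)*14=182 best=182 * → r--
[2,15] min(15,16)*13=195 best=195 * → l++
[3,15] min(12,16)*12=144 best=195 → l++
[4,15] min(18,16)*11=176 best=195 → r--
[4,14] min(18,16)*10=160 best=195 → r--
[4,13] min(18,17)*9=153 best=195 → r--
[4,12] min(18,9)*8=72 best=195 → r--
[4,11] min(18,7)*7=49 best=195 → r--
[4,10] min(18,11)*6=66 best=195 → r--
[4,9] min(18,18)*5=90 best=195 → r--
[4,8] min(18,15)*4=60 best=195 → r--
[4,7] min(18,14)*3=42 best=195 → r--
[4,6] min(18,9)*2=18 best=195 → r--
[4,5] min(18,15)*1=15 best=195 → r--

r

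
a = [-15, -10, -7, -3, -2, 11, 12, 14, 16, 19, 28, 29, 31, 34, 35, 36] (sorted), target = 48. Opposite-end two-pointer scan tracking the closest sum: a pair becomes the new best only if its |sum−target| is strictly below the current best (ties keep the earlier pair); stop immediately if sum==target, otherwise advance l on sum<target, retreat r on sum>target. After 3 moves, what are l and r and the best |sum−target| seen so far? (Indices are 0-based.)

l=3, r=15, best |Δ|=19

l=0 r=15: -15+36=21 d=27 *, l++
l=1 r=15: -10+36=26 d=22 *, l++
l=2 r=15: -7+36=29 d=19 *, l++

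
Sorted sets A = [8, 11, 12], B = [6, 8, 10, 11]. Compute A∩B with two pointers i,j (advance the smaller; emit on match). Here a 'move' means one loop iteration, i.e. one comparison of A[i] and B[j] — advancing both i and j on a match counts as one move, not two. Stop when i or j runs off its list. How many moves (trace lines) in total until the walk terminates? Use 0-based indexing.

[i=0,j=0] 8>6 → j++
[i=0,j=1] 8==8 emit → i++,j++
[i=1,j=2] 11>10 → j++
[i=1,j=3] 11==11 emit → i++,j++

4 moves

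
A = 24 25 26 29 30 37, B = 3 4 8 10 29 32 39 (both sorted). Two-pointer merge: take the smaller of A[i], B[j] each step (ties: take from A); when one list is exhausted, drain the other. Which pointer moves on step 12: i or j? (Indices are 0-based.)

i

i=0 j=0: A[i]=24>B[j]=3 take 3, j++
i=0 j=1: A[i]=24>B[j]=4 take 4, j++
i=0 j=2: A[i]=24>B[j]=8 take 8, j++
i=0 j=3: A[i]=24>B[j]=10 take 10, j++
i=0 j=4: A[i]=24<=B[j]=29 take 24, i++
i=1 j=4: A[i]=25<=B[j]=29 take 25, i++
i=2 j=4: A[i]=26<=B[j]=29 take 26, i++
i=3 j=4: A[i]=29<=B[j]=29 take 29, i++
i=4 j=4: A[i]=30>B[j]=29 take 29, j++
i=4 j=5: A[i]=30<=B[j]=32 take 30, i++
i=5 j=5: A[i]=37>B[j]=32 take 32, j++
i=5 j=6: A[i]=37<=B[j]=39 take 37, i++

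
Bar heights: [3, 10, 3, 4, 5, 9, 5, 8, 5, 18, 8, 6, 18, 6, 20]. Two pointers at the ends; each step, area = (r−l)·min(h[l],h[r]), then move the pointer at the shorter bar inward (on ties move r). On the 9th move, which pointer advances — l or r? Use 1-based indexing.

[1,15] min(3,20)*14=42 best=42 * → l++
[2,15] min(10,20)*13=130 best=130 * → l++
[3,15] min(3,20)*12=36 best=130 → l++
[4,15] min(4,20)*11=44 best=130 → l++
[5,15] min(5,20)*10=50 best=130 → l++
[6,15] min(9,20)*9=81 best=130 → l++
[7,15] min(5,20)*8=40 best=130 → l++
[8,15] min(8,20)*7=56 best=130 → l++
[9,15] min(5,20)*6=30 best=130 → l++

l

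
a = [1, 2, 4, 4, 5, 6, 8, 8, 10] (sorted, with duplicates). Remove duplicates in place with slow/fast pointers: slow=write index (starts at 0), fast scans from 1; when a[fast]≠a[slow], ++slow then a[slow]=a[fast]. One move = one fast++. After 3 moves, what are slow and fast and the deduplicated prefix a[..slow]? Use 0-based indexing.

slow=2, fast=4, prefix=[1, 2, 4]

slow=0 fast=1: a[fast]=2≠a[slow]=1 write a[1]=2, slow++,fast++
slow=1 fast=2: a[fast]=4≠a[slow]=2 write a[2]=4, slow++,fast++
slow=2 fast=3: a[fast]=4=a[slow] dup, fast++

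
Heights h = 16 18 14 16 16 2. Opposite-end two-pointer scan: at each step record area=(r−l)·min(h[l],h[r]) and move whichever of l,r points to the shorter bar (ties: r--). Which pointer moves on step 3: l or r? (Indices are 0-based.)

l=0 r=5: min(16,2)*5=10 best=10 *, r--
l=0 r=4: min(16,16)*4=64 best=64 *, r--
l=0 r=3: min(16,16)*3=48 best=64, r--

r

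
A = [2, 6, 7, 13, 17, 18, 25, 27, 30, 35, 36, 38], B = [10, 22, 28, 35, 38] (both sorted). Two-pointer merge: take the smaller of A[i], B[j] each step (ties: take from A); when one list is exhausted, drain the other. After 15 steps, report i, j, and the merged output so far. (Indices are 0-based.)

[i=0,j=0] A[i]=2<=B[j]=10 take 2 → i++
[i=1,j=0] A[i]=6<=B[j]=10 take 6 → i++
[i=2,j=0] A[i]=7<=B[j]=10 take 7 → i++
[i=3,j=0] A[i]=13>B[j]=10 take 10 → j++
[i=3,j=1] A[i]=13<=B[j]=22 take 13 → i++
[i=4,j=1] A[i]=17<=B[j]=22 take 17 → i++
[i=5,j=1] A[i]=18<=B[j]=22 take 18 → i++
[i=6,j=1] A[i]=25>B[j]=22 take 22 → j++
[i=6,j=2] A[i]=25<=B[j]=28 take 25 → i++
[i=7,j=2] A[i]=27<=B[j]=28 take 27 → i++
[i=8,j=2] A[i]=30>B[j]=28 take 28 → j++
[i=8,j=3] A[i]=30<=B[j]=35 take 30 → i++
[i=9,j=3] A[i]=35<=B[j]=35 take 35 → i++
[i=10,j=3] A[i]=36>B[j]=35 take 35 → j++
[i=10,j=4] A[i]=36<=B[j]=38 take 36 → i++

i=11, j=4, merged so far=[2, 6, 7, 10, 13, 17, 18, 22, 25, 27, 28, 30, 35, 35, 36]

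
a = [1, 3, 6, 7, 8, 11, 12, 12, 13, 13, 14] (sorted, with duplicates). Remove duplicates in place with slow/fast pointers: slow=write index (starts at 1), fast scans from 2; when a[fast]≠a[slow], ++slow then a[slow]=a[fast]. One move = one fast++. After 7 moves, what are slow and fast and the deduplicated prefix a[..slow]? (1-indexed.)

slow=1 fast=2: a[fast]=3≠a[slow]=1 write a[2]=3, slow++,fast++
slow=2 fast=3: a[fast]=6≠a[slow]=3 write a[3]=6, slow++,fast++
slow=3 fast=4: a[fast]=7≠a[slow]=6 write a[4]=7, slow++,fast++
slow=4 fast=5: a[fast]=8≠a[slow]=7 write a[5]=8, slow++,fast++
slow=5 fast=6: a[fast]=11≠a[slow]=8 write a[6]=11, slow++,fast++
slow=6 fast=7: a[fast]=12≠a[slow]=11 write a[7]=12, slow++,fast++
slow=7 fast=8: a[fast]=12=a[slow] dup, fast++

slow=7, fast=9, prefix=[1, 3, 6, 7, 8, 11, 12]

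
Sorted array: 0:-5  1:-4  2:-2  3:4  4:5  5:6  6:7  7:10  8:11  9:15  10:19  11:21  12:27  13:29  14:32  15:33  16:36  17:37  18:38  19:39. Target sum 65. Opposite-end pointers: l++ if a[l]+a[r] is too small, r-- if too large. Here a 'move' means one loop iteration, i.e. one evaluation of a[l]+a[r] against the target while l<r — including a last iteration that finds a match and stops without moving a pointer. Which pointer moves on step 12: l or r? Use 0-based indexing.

l

[0,19] -5+39=34 <65 → l++
[1,19] -4+39=35 <65 → l++
[2,19] -2+39=37 <65 → l++
[3,19] 4+39=43 <65 → l++
[4,19] 5+39=44 <65 → l++
[5,19] 6+39=45 <65 → l++
[6,19] 7+39=46 <65 → l++
[7,19] 10+39=49 <65 → l++
[8,19] 11+39=50 <65 → l++
[9,19] 15+39=54 <65 → l++
[10,19] 19+39=58 <65 → l++
[11,19] 21+39=60 <65 → l++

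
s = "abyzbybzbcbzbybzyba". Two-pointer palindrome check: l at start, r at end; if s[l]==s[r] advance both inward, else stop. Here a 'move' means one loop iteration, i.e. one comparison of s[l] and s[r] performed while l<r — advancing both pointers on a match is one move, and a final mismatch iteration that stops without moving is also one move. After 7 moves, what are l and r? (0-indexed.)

[0,18] 'a'=='a' → l++,r--
[1,17] 'b'=='b' → l++,r--
[2,16] 'y'=='y' → l++,r--
[3,15] 'z'=='z' → l++,r--
[4,14] 'b'=='b' → l++,r--
[5,13] 'y'=='y' → l++,r--
[6,12] 'b'=='b' → l++,r--

l=7, r=11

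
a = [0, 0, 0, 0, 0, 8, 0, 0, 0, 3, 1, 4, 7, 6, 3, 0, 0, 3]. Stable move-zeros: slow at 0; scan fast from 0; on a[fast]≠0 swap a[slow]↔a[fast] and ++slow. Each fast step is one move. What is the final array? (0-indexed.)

[8, 3, 1, 4, 7, 6, 3, 3, 0, 0, 0, 0, 0, 0, 0, 0, 0, 0]

slow=0 fast=0: a[fast]=0, fast++
slow=0 fast=1: a[fast]=0, fast++
slow=0 fast=2: a[fast]=0, fast++
slow=0 fast=3: a[fast]=0, fast++
slow=0 fast=4: a[fast]=0, fast++
slow=0 fast=5: a[fast]=8≠0 swap→a[0]=8, slow++,fast++
slow=1 fast=6: a[fast]=0, fast++
slow=1 fast=7: a[fast]=0, fast++
slow=1 fast=8: a[fast]=0, fast++
slow=1 fast=9: a[fast]=3≠0 swap→a[1]=3, slow++,fast++
slow=2 fast=10: a[fast]=1≠0 swap→a[2]=1, slow++,fast++
slow=3 fast=11: a[fast]=4≠0 swap→a[3]=4, slow++,fast++
slow=4 fast=12: a[fast]=7≠0 swap→a[4]=7, slow++,fast++
slow=5 fast=13: a[fast]=6≠0 swap→a[5]=6, slow++,fast++
slow=6 fast=14: a[fast]=3≠0 swap→a[6]=3, slow++,fast++
slow=7 fast=15: a[fast]=0, fast++
slow=7 fast=16: a[fast]=0, fast++
slow=7 fast=17: a[fast]=3≠0 swap→a[7]=3, slow++,fast++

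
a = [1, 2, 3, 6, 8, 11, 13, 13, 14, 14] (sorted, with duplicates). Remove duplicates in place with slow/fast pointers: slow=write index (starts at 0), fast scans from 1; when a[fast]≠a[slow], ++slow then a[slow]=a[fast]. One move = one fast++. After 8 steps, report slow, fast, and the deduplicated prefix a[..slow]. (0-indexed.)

slow=7, fast=9, prefix=[1, 2, 3, 6, 8, 11, 13, 14]

slow=0 fast=1: a[fast]=2≠a[slow]=1 write a[1]=2, slow++,fast++
slow=1 fast=2: a[fast]=3≠a[slow]=2 write a[2]=3, slow++,fast++
slow=2 fast=3: a[fast]=6≠a[slow]=3 write a[3]=6, slow++,fast++
slow=3 fast=4: a[fast]=8≠a[slow]=6 write a[4]=8, slow++,fast++
slow=4 fast=5: a[fast]=11≠a[slow]=8 write a[5]=11, slow++,fast++
slow=5 fast=6: a[fast]=13≠a[slow]=11 write a[6]=13, slow++,fast++
slow=6 fast=7: a[fast]=13=a[slow] dup, fast++
slow=6 fast=8: a[fast]=14≠a[slow]=13 write a[7]=14, slow++,fast++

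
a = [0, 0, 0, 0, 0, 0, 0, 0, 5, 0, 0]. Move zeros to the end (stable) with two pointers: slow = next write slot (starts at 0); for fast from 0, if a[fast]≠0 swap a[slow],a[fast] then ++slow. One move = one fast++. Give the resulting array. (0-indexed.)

[5, 0, 0, 0, 0, 0, 0, 0, 0, 0, 0]

slow=0 fast=0: a[fast]=0, fast++
slow=0 fast=1: a[fast]=0, fast++
slow=0 fast=2: a[fast]=0, fast++
slow=0 fast=3: a[fast]=0, fast++
slow=0 fast=4: a[fast]=0, fast++
slow=0 fast=5: a[fast]=0, fast++
slow=0 fast=6: a[fast]=0, fast++
slow=0 fast=7: a[fast]=0, fast++
slow=0 fast=8: a[fast]=5≠0 swap→a[0]=5, slow++,fast++
slow=1 fast=9: a[fast]=0, fast++
slow=1 fast=10: a[fast]=0, fast++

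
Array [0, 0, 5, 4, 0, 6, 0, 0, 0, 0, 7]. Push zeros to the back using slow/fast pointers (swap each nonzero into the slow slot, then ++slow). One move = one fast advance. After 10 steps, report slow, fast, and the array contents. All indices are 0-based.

(s=0,f=0) a[fast]=0 → fast++
(s=0,f=1) a[fast]=0 → fast++
(s=0,f=2) a[fast]=5≠0 swap→a[0]=5 → slow++,fast++
(s=1,f=3) a[fast]=4≠0 swap→a[1]=4 → slow++,fast++
(s=2,f=4) a[fast]=0 → fast++
(s=2,f=5) a[fast]=6≠0 swap→a[2]=6 → slow++,fast++
(s=3,f=6) a[fast]=0 → fast++
(s=3,f=7) a[fast]=0 → fast++
(s=3,f=8) a[fast]=0 → fast++
(s=3,f=9) a[fast]=0 → fast++

slow=3, fast=10, a=[5, 4, 6, 0, 0, 0, 0, 0, 0, 0, 7]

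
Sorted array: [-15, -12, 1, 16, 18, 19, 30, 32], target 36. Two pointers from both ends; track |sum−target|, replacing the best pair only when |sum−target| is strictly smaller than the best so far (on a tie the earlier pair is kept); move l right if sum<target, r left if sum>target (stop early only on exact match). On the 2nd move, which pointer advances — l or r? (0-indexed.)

[0,7] -15+32=17 d=19 * → l++
[1,7] -12+32=20 d=16 * → l++

l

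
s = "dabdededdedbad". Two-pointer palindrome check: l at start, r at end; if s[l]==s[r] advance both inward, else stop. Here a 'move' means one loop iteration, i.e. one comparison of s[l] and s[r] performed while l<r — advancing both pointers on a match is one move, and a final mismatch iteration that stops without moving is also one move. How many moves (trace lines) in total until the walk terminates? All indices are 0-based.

l=0 r=13: 'd'=='d', l++,r--
l=1 r=12: 'a'=='a', l++,r--
l=2 r=11: 'b'=='b', l++,r--
l=3 r=10: 'd'=='d', l++,r--
l=4 r=9: 'e'=='e', l++,r--
l=5 r=8: 'd'=='d', l++,r--
l=6 r=7: 'e'!='d', stop

7 moves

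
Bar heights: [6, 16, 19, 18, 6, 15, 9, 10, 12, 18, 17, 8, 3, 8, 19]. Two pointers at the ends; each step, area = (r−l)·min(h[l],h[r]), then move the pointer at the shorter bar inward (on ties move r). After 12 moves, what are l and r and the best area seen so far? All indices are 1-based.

l=3, r=5, best area=228

[1,15] min(6,19)*14=84 best=84 * → l++
[2,15] min(16,19)*13=208 best=208 * → l++
[3,15] min(19,19)*12=228 best=228 * → r--
[3,14] min(19,8)*11=88 best=228 → r--
[3,13] min(19,3)*10=30 best=228 → r--
[3,12] min(19,8)*9=72 best=228 → r--
[3,11] min(19,17)*8=136 best=228 → r--
[3,10] min(19,18)*7=126 best=228 → r--
[3,9] min(19,12)*6=72 best=228 → r--
[3,8] min(19,10)*5=50 best=228 → r--
[3,7] min(19,9)*4=36 best=228 → r--
[3,6] min(19,15)*3=45 best=228 → r--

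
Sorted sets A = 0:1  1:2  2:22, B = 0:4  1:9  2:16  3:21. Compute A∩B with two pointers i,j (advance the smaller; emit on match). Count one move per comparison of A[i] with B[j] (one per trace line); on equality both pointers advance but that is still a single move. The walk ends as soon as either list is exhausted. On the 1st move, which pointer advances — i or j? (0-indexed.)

i

i=0 j=0: 1<4, i++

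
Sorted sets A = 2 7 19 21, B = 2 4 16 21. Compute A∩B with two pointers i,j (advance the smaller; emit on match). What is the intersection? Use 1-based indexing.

[i=1,j=1] 2==2 emit → i++,j++
[i=2,j=2] 7>4 → j++
[i=2,j=3] 7<16 → i++
[i=3,j=3] 19>16 → j++
[i=3,j=4] 19<21 → i++
[i=4,j=4] 21==21 emit → i++,j++

intersection = [2, 21]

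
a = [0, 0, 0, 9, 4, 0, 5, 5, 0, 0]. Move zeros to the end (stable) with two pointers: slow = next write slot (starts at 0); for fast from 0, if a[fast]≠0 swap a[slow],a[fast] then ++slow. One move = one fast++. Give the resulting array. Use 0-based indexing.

[9, 4, 5, 5, 0, 0, 0, 0, 0, 0]

(s=0,f=0) a[fast]=0 → fast++
(s=0,f=1) a[fast]=0 → fast++
(s=0,f=2) a[fast]=0 → fast++
(s=0,f=3) a[fast]=9≠0 swap→a[0]=9 → slow++,fast++
(s=1,f=4) a[fast]=4≠0 swap→a[1]=4 → slow++,fast++
(s=2,f=5) a[fast]=0 → fast++
(s=2,f=6) a[fast]=5≠0 swap→a[2]=5 → slow++,fast++
(s=3,f=7) a[fast]=5≠0 swap→a[3]=5 → slow++,fast++
(s=4,f=8) a[fast]=0 → fast++
(s=4,f=9) a[fast]=0 → fast++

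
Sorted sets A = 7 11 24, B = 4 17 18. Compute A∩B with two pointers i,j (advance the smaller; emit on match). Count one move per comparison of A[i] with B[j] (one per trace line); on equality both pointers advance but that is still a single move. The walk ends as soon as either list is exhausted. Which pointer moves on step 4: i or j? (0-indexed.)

[i=0,j=0] 7>4 → j++
[i=0,j=1] 7<17 → i++
[i=1,j=1] 11<17 → i++
[i=2,j=1] 24>17 → j++

j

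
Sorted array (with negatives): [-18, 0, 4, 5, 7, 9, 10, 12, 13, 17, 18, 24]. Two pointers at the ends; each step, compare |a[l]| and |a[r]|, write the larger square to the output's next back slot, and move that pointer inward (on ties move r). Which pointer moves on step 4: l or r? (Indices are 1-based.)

r

[1,12] |-18|<=|24| out[12]=576 → r--
[1,11] |-18|<=|18| out[11]=324 → r--
[1,10] |-18|>|17| out[10]=324 → l++
[2,10] |0|<=|17| out[9]=289 → r--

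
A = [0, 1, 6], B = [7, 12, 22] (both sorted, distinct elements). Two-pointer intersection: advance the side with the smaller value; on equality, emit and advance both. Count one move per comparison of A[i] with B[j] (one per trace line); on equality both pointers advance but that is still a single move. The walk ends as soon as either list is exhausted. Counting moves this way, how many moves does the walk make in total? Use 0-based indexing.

i=0 j=0: 0<7, i++
i=1 j=0: 1<7, i++
i=2 j=0: 6<7, i++

3 moves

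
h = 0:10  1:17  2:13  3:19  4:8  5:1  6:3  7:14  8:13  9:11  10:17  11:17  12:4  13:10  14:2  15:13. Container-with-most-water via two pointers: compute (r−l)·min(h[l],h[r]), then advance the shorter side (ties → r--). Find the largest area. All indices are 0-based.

max area = 182

l=0 r=15: min(10,13)*15=150 best=150 *, l++
l=1 r=15: min(17,13)*14=182 best=182 *, r--
l=1 r=14: min(17,2)*13=26 best=182, r--
l=1 r=13: min(17,10)*12=120 best=182, r--
l=1 r=12: min(17,4)*11=44 best=182, r--
l=1 r=11: min(17,17)*10=170 best=182, r--
l=1 r=10: min(17,17)*9=153 best=182, r--
l=1 r=9: min(17,11)*8=88 best=182, r--
l=1 r=8: min(17,13)*7=91 best=182, r--
l=1 r=7: min(17,14)*6=84 best=182, r--
l=1 r=6: min(17,3)*5=15 best=182, r--
l=1 r=5: min(17,1)*4=4 best=182, r--
l=1 r=4: min(17,8)*3=24 best=182, r--
l=1 r=3: min(17,19)*2=34 best=182, l++
l=2 r=3: min(13,19)*1=13 best=182, l++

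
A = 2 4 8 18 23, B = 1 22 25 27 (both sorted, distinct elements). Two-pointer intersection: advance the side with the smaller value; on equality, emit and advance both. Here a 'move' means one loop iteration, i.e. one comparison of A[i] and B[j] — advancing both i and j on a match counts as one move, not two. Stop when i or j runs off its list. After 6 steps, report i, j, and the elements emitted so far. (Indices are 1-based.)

i=1 j=1: 2>1, j++
i=1 j=2: 2<22, i++
i=2 j=2: 4<22, i++
i=3 j=2: 8<22, i++
i=4 j=2: 18<22, i++
i=5 j=2: 23>22, j++

i=5, j=3, emitted=[]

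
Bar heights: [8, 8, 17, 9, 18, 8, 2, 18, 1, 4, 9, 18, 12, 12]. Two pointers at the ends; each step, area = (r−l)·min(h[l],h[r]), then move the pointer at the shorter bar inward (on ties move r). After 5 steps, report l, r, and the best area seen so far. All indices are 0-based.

[0,13] min(8,12)*13=104 best=104 * → l++
[1,13] min(8,12)*12=96 best=104 → l++
[2,13] min(17,12)*11=132 best=132 * → r--
[2,12] min(17,12)*10=120 best=132 → r--
[2,11] min(17,18)*9=153 best=153 * → l++

l=3, r=11, best area=153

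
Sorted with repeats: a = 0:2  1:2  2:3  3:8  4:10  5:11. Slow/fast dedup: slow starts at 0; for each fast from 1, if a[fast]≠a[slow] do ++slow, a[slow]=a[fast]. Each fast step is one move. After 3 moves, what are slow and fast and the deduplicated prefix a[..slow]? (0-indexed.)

(s=0,f=1) a[fast]=2=a[slow] dup → fast++
(s=0,f=2) a[fast]=3≠a[slow]=2 write a[1]=3 → slow++,fast++
(s=1,f=3) a[fast]=8≠a[slow]=3 write a[2]=8 → slow++,fast++

slow=2, fast=4, prefix=[2, 3, 8]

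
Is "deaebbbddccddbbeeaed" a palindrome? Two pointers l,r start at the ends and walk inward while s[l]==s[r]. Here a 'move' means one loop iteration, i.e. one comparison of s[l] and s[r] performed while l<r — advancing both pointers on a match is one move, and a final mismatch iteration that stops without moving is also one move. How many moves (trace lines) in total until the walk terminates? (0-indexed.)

5 moves

l=0 r=19: 'd'=='d', l++,r--
l=1 r=18: 'e'=='e', l++,r--
l=2 r=17: 'a'=='a', l++,r--
l=3 r=16: 'e'=='e', l++,r--
l=4 r=15: 'b'!='e', stop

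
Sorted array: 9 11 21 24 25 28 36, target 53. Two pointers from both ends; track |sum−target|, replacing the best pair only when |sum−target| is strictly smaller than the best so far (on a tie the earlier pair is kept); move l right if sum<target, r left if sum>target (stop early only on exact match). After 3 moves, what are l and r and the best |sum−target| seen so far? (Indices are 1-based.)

[1,7] 9+36=45 d=8 * → l++
[2,7] 11+36=47 d=6 * → l++
[3,7] 21+36=57 d=4 * → r--

l=3, r=6, best |Δ|=4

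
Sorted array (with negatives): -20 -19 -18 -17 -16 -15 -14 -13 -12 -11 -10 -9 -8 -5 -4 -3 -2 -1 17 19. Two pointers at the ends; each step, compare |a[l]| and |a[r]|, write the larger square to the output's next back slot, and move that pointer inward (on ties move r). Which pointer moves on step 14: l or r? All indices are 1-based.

[1,20] |-20|>|19| out[20]=400 → l++
[2,20] |-19|<=|19| out[19]=361 → r--
[2,19] |-19|>|17| out[18]=361 → l++
[3,19] |-18|>|17| out[17]=324 → l++
[4,19] |-17|<=|17| out[16]=289 → r--
[4,18] |-17|>|-1| out[15]=289 → l++
[5,18] |-16|>|-1| out[14]=256 → l++
[6,18] |-15|>|-1| out[13]=225 → l++
[7,18] |-14|>|-1| out[12]=196 → l++
[8,18] |-13|>|-1| out[11]=169 → l++
[9,18] |-12|>|-1| out[10]=144 → l++
[10,18] |-11|>|-1| out[9]=121 → l++
[11,18] |-10|>|-1| out[8]=100 → l++
[12,18] |-9|>|-1| out[7]=81 → l++

l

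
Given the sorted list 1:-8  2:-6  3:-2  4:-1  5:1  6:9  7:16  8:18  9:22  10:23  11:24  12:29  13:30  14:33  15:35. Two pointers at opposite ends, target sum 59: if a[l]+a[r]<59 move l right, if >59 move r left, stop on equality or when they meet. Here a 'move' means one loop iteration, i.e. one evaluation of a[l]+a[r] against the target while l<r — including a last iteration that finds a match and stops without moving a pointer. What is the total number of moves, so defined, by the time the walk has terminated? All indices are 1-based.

11 moves

[1,15] -8+35=27 <59 → l++
[2,15] -6+35=29 <59 → l++
[3,15] -2+35=33 <59 → l++
[4,15] -1+35=34 <59 → l++
[5,15] 1+35=36 <59 → l++
[6,15] 9+35=44 <59 → l++
[7,15] 16+35=51 <59 → l++
[8,15] 18+35=53 <59 → l++
[9,15] 22+35=57 <59 → l++
[10,15] 23+35=58 <59 → l++
[11,15] 24+35=59 → found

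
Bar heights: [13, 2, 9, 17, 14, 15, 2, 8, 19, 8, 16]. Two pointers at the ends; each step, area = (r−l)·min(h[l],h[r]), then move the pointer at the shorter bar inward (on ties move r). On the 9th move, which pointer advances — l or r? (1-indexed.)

l

[1,11] min(13,16)*10=130 best=130 * → l++
[2,11] min(2,16)*9=18 best=130 → l++
[3,11] min(9,16)*8=72 best=130 → l++
[4,11] min(17,16)*7=112 best=130 → r--
[4,10] min(17,8)*6=48 best=130 → r--
[4,9] min(17,19)*5=85 best=130 → l++
[5,9] min(14,19)*4=56 best=130 → l++
[6,9] min(15,19)*3=45 best=130 → l++
[7,9] min(2,19)*2=4 best=130 → l++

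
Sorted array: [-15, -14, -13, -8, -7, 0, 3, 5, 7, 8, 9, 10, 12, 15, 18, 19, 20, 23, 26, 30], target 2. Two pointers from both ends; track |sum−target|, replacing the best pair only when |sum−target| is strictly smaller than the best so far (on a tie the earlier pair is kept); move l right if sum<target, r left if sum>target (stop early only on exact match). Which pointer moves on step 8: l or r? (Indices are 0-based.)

l=0 r=19: -15+30=15 d=13 *, r--
l=0 r=18: -15+26=11 d=9 *, r--
l=0 r=17: -15+23=8 d=6 *, r--
l=0 r=16: -15+20=5 d=3 *, r--
l=0 r=15: -15+19=4 d=2 *, r--
l=0 r=14: -15+18=3 d=1 *, r--
l=0 r=13: -15+15=0 d=2, l++
l=1 r=13: -14+15=1 d=1, l++

l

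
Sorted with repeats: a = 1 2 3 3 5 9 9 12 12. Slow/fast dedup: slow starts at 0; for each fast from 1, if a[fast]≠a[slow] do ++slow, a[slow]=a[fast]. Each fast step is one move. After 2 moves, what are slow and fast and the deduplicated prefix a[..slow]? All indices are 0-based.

slow=2, fast=3, prefix=[1, 2, 3]

(s=0,f=1) a[fast]=2≠a[slow]=1 write a[1]=2 → slow++,fast++
(s=1,f=2) a[fast]=3≠a[slow]=2 write a[2]=3 → slow++,fast++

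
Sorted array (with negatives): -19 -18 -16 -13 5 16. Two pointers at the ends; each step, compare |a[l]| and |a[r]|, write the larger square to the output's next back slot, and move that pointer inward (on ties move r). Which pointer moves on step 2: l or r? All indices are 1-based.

l=1 r=6: |-19|>|16| out[6]=361, l++
l=2 r=6: |-18|>|16| out[5]=324, l++

l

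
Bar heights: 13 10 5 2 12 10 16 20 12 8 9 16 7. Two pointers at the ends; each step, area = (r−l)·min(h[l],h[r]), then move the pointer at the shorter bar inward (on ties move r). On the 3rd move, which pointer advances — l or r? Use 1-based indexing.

l=1 r=13: min(13,7)*12=84 best=84 *, r--
l=1 r=12: min(13,16)*11=143 best=143 *, l++
l=2 r=12: min(10,16)*10=100 best=143, l++

l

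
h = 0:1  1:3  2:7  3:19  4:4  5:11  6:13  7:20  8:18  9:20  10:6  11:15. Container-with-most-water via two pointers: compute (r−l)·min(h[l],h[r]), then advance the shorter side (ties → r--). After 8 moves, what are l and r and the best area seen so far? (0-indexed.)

l=0 r=11: min(1,15)*11=11 best=11 *, l++
l=1 r=11: min(3,15)*10=30 best=30 *, l++
l=2 r=11: min(7,15)*9=63 best=63 *, l++
l=3 r=11: min(19,15)*8=120 best=120 *, r--
l=3 r=10: min(19,6)*7=42 best=120, r--
l=3 r=9: min(19,20)*6=114 best=120, l++
l=4 r=9: min(4,20)*5=20 best=120, l++
l=5 r=9: min(11,20)*4=44 best=120, l++

l=6, r=9, best area=120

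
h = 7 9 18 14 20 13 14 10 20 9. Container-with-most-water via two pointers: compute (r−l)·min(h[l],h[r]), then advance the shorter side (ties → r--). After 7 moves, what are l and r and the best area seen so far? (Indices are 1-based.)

l=1 r=10: min(7,9)*9=63 best=63 *, l++
l=2 r=10: min(9,9)*8=72 best=72 *, r--
l=2 r=9: min(9,20)*7=63 best=72, l++
l=3 r=9: min(18,20)*6=108 best=108 *, l++
l=4 r=9: min(14,20)*5=70 best=108, l++
l=5 r=9: min(20,20)*4=80 best=108, r--
l=5 r=8: min(20,10)*3=30 best=108, r--

l=5, r=7, best area=108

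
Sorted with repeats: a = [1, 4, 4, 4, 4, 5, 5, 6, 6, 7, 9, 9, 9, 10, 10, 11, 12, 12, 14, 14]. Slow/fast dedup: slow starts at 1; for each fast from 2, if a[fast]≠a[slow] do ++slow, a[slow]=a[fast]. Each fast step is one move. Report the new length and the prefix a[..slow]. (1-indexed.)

length 10; prefix = [1, 4, 5, 6, 7, 9, 10, 11, 12, 14]

(s=1,f=2) a[fast]=4≠a[slow]=1 write a[2]=4 → slow++,fast++
(s=2,f=3) a[fast]=4=a[slow] dup → fast++
(s=2,f=4) a[fast]=4=a[slow] dup → fast++
(s=2,f=5) a[fast]=4=a[slow] dup → fast++
(s=2,f=6) a[fast]=5≠a[slow]=4 write a[3]=5 → slow++,fast++
(s=3,f=7) a[fast]=5=a[slow] dup → fast++
(s=3,f=8) a[fast]=6≠a[slow]=5 write a[4]=6 → slow++,fast++
(s=4,f=9) a[fast]=6=a[slow] dup → fast++
(s=4,f=10) a[fast]=7≠a[slow]=6 write a[5]=7 → slow++,fast++
(s=5,f=11) a[fast]=9≠a[slow]=7 write a[6]=9 → slow++,fast++
(s=6,f=12) a[fast]=9=a[slow] dup → fast++
(s=6,f=13) a[fast]=9=a[slow] dup → fast++
(s=6,f=14) a[fast]=10≠a[slow]=9 write a[7]=10 → slow++,fast++
(s=7,f=15) a[fast]=10=a[slow] dup → fast++
(s=7,f=16) a[fast]=11≠a[slow]=10 write a[8]=11 → slow++,fast++
(s=8,f=17) a[fast]=12≠a[slow]=11 write a[9]=12 → slow++,fast++
(s=9,f=18) a[fast]=12=a[slow] dup → fast++
(s=9,f=19) a[fast]=14≠a[slow]=12 write a[10]=14 → slow++,fast++
(s=10,f=20) a[fast]=14=a[slow] dup → fast++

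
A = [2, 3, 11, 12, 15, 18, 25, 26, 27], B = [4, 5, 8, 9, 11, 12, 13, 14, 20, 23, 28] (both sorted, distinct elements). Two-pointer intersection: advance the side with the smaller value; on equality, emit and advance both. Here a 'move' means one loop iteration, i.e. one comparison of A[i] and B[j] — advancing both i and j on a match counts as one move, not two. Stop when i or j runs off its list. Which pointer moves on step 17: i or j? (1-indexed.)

[i=1,j=1] 2<4 → i++
[i=2,j=1] 3<4 → i++
[i=3,j=1] 11>4 → j++
[i=3,j=2] 11>5 → j++
[i=3,j=3] 11>8 → j++
[i=3,j=4] 11>9 → j++
[i=3,j=5] 11==11 emit → i++,j++
[i=4,j=6] 12==12 emit → i++,j++
[i=5,j=7] 15>13 → j++
[i=5,j=8] 15>14 → j++
[i=5,j=9] 15<20 → i++
[i=6,j=9] 18<20 → i++
[i=7,j=9] 25>20 → j++
[i=7,j=10] 25>23 → j++
[i=7,j=11] 25<28 → i++
[i=8,j=11] 26<28 → i++
[i=9,j=11] 27<28 → i++

i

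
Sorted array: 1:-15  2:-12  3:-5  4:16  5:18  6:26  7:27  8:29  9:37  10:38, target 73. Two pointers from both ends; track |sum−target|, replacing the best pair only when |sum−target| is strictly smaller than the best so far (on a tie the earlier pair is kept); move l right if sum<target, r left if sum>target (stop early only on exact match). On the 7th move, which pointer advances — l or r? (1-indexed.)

l

[1,10] -15+38=23 d=50 * → l++
[2,10] -12+38=26 d=47 * → l++
[3,10] -5+38=33 d=40 * → l++
[4,10] 16+38=54 d=19 * → l++
[5,10] 18+38=56 d=17 * → l++
[6,10] 26+38=64 d=9 * → l++
[7,10] 27+38=65 d=8 * → l++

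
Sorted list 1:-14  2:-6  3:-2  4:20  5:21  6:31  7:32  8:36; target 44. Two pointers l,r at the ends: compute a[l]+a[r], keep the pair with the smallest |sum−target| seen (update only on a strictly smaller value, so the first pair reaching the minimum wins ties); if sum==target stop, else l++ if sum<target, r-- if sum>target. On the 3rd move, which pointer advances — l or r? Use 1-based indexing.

[1,8] -14+36=22 d=22 * → l++
[2,8] -6+36=30 d=14 * → l++
[3,8] -2+36=34 d=10 * → l++

l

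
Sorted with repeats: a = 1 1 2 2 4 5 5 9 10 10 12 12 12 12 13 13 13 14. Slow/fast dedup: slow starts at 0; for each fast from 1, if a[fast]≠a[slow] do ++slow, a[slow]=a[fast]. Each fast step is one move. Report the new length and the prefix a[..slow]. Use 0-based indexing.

length 9; prefix = [1, 2, 4, 5, 9, 10, 12, 13, 14]

(s=0,f=1) a[fast]=1=a[slow] dup → fast++
(s=0,f=2) a[fast]=2≠a[slow]=1 write a[1]=2 → slow++,fast++
(s=1,f=3) a[fast]=2=a[slow] dup → fast++
(s=1,f=4) a[fast]=4≠a[slow]=2 write a[2]=4 → slow++,fast++
(s=2,f=5) a[fast]=5≠a[slow]=4 write a[3]=5 → slow++,fast++
(s=3,f=6) a[fast]=5=a[slow] dup → fast++
(s=3,f=7) a[fast]=9≠a[slow]=5 write a[4]=9 → slow++,fast++
(s=4,f=8) a[fast]=10≠a[slow]=9 write a[5]=10 → slow++,fast++
(s=5,f=9) a[fast]=10=a[slow] dup → fast++
(s=5,f=10) a[fast]=12≠a[slow]=10 write a[6]=12 → slow++,fast++
(s=6,f=11) a[fast]=12=a[slow] dup → fast++
(s=6,f=12) a[fast]=12=a[slow] dup → fast++
(s=6,f=13) a[fast]=12=a[slow] dup → fast++
(s=6,f=14) a[fast]=13≠a[slow]=12 write a[7]=13 → slow++,fast++
(s=7,f=15) a[fast]=13=a[slow] dup → fast++
(s=7,f=16) a[fast]=13=a[slow] dup → fast++
(s=7,f=17) a[fast]=14≠a[slow]=13 write a[8]=14 → slow++,fast++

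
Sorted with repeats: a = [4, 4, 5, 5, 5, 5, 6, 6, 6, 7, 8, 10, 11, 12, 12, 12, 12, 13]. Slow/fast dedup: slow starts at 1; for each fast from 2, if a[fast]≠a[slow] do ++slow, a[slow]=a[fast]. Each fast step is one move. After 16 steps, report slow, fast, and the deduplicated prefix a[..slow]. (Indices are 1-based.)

slow=8, fast=18, prefix=[4, 5, 6, 7, 8, 10, 11, 12]

(s=1,f=2) a[fast]=4=a[slow] dup → fast++
(s=1,f=3) a[fast]=5≠a[slow]=4 write a[2]=5 → slow++,fast++
(s=2,f=4) a[fast]=5=a[slow] dup → fast++
(s=2,f=5) a[fast]=5=a[slow] dup → fast++
(s=2,f=6) a[fast]=5=a[slow] dup → fast++
(s=2,f=7) a[fast]=6≠a[slow]=5 write a[3]=6 → slow++,fast++
(s=3,f=8) a[fast]=6=a[slow] dup → fast++
(s=3,f=9) a[fast]=6=a[slow] dup → fast++
(s=3,f=10) a[fast]=7≠a[slow]=6 write a[4]=7 → slow++,fast++
(s=4,f=11) a[fast]=8≠a[slow]=7 write a[5]=8 → slow++,fast++
(s=5,f=12) a[fast]=10≠a[slow]=8 write a[6]=10 → slow++,fast++
(s=6,f=13) a[fast]=11≠a[slow]=10 write a[7]=11 → slow++,fast++
(s=7,f=14) a[fast]=12≠a[slow]=11 write a[8]=12 → slow++,fast++
(s=8,f=15) a[fast]=12=a[slow] dup → fast++
(s=8,f=16) a[fast]=12=a[slow] dup → fast++
(s=8,f=17) a[fast]=12=a[slow] dup → fast++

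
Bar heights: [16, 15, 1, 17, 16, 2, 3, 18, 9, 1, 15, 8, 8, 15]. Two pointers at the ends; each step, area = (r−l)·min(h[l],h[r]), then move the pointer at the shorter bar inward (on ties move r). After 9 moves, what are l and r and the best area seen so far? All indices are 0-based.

l=3, r=7, best area=195

l=0 r=13: min(16,15)*13=195 best=195 *, r--
l=0 r=12: min(16,8)*12=96 best=195, r--
l=0 r=11: min(16,8)*11=88 best=195, r--
l=0 r=10: min(16,15)*10=150 best=195, r--
l=0 r=9: min(16,1)*9=9 best=195, r--
l=0 r=8: min(16,9)*8=72 best=195, r--
l=0 r=7: min(16,18)*7=112 best=195, l++
l=1 r=7: min(15,18)*6=90 best=195, l++
l=2 r=7: min(1,18)*5=5 best=195, l++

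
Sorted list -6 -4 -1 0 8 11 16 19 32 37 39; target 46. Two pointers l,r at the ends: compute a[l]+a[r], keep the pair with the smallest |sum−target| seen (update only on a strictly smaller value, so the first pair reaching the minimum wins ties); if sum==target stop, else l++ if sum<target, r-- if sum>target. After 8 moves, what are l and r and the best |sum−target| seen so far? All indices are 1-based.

l=7, r=9, best |Δ|=1

[1,11] -6+39=33 d=13 * → l++
[2,11] -4+39=35 d=11 * → l++
[3,11] -1+39=38 d=8 * → l++
[4,11] 0+39=39 d=7 * → l++
[5,11] 8+39=47 d=1 * → r--
[5,10] 8+37=45 d=1 → l++
[6,10] 11+37=48 d=2 → r--
[6,9] 11+32=43 d=3 → l++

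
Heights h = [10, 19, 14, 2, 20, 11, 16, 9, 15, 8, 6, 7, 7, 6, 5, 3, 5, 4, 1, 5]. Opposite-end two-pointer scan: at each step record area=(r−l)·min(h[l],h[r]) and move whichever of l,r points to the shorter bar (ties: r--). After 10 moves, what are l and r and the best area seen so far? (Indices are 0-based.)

l=0, r=9, best area=95

l=0 r=19: min(10,5)*19=95 best=95 *, r--
l=0 r=18: min(10,1)*18=18 best=95, r--
l=0 r=17: min(10,4)*17=68 best=95, r--
l=0 r=16: min(10,5)*16=80 best=95, r--
l=0 r=15: min(10,3)*15=45 best=95, r--
l=0 r=14: min(10,5)*14=70 best=95, r--
l=0 r=13: min(10,6)*13=78 best=95, r--
l=0 r=12: min(10,7)*12=84 best=95, r--
l=0 r=11: min(10,7)*11=77 best=95, r--
l=0 r=10: min(10,6)*10=60 best=95, r--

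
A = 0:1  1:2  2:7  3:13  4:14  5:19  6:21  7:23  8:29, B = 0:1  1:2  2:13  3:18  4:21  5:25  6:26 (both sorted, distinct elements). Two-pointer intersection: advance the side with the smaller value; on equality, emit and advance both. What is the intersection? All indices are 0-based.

intersection = [1, 2, 13, 21]

[i=0,j=0] 1==1 emit → i++,j++
[i=1,j=1] 2==2 emit → i++,j++
[i=2,j=2] 7<13 → i++
[i=3,j=2] 13==13 emit → i++,j++
[i=4,j=3] 14<18 → i++
[i=5,j=3] 19>18 → j++
[i=5,j=4] 19<21 → i++
[i=6,j=4] 21==21 emit → i++,j++
[i=7,j=5] 23<25 → i++
[i=8,j=5] 29>25 → j++
[i=8,j=6] 29>26 → j++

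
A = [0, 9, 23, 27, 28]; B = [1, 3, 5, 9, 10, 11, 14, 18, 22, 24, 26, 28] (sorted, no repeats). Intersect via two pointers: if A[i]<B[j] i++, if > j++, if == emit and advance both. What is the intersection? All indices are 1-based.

[i=1,j=1] 0<1 → i++
[i=2,j=1] 9>1 → j++
[i=2,j=2] 9>3 → j++
[i=2,j=3] 9>5 → j++
[i=2,j=4] 9==9 emit → i++,j++
[i=3,j=5] 23>10 → j++
[i=3,j=6] 23>11 → j++
[i=3,j=7] 23>14 → j++
[i=3,j=8] 23>18 → j++
[i=3,j=9] 23>22 → j++
[i=3,j=10] 23<24 → i++
[i=4,j=10] 27>24 → j++
[i=4,j=11] 27>26 → j++
[i=4,j=12] 27<28 → i++
[i=5,j=12] 28==28 emit → i++,j++

intersection = [9, 28]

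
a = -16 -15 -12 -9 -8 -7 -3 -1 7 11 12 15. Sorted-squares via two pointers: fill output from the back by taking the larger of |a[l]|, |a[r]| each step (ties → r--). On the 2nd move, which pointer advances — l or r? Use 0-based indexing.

l=0 r=11: |-16|>|15| out[11]=256, l++
l=1 r=11: |-15|<=|15| out[10]=225, r--

r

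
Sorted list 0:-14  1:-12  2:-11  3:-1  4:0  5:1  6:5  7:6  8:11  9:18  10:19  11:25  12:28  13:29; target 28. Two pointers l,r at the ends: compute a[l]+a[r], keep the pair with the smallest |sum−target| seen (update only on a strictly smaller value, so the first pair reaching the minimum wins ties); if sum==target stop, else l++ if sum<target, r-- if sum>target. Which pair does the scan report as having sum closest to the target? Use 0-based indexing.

pair (-1, 29) with sum 28 (|Δ|=0)

[0,13] -14+29=15 d=13 * → l++
[1,13] -12+29=17 d=11 * → l++
[2,13] -11+29=18 d=10 * → l++
[3,13] -1+29=28 d=0 * → stop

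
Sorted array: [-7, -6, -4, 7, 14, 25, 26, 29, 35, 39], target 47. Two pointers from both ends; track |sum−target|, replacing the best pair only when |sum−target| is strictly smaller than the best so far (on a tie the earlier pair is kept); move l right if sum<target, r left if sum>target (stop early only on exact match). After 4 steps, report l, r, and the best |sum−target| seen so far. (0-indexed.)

l=4, r=9, best |Δ|=1

l=0 r=9: -7+39=32 d=15 *, l++
l=1 r=9: -6+39=33 d=14 *, l++
l=2 r=9: -4+39=35 d=12 *, l++
l=3 r=9: 7+39=46 d=1 *, l++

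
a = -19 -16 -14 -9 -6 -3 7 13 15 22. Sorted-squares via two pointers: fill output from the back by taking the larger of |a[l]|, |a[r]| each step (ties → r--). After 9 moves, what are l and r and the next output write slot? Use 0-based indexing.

l=5, r=5, next write slot=0

[0,9] |-19|<=|22| out[9]=484 → r--
[0,8] |-19|>|15| out[8]=361 → l++
[1,8] |-16|>|15| out[7]=256 → l++
[2,8] |-14|<=|15| out[6]=225 → r--
[2,7] |-14|>|13| out[5]=196 → l++
[3,7] |-9|<=|13| out[4]=169 → r--
[3,6] |-9|>|7| out[3]=81 → l++
[4,6] |-6|<=|7| out[2]=49 → r--
[4,5] |-6|>|-3| out[1]=36 → l++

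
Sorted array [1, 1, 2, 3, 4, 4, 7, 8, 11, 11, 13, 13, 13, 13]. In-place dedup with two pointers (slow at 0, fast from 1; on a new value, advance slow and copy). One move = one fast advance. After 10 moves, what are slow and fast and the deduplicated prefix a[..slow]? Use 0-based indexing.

slow=0 fast=1: a[fast]=1=a[slow] dup, fast++
slow=0 fast=2: a[fast]=2≠a[slow]=1 write a[1]=2, slow++,fast++
slow=1 fast=3: a[fast]=3≠a[slow]=2 write a[2]=3, slow++,fast++
slow=2 fast=4: a[fast]=4≠a[slow]=3 write a[3]=4, slow++,fast++
slow=3 fast=5: a[fast]=4=a[slow] dup, fast++
slow=3 fast=6: a[fast]=7≠a[slow]=4 write a[4]=7, slow++,fast++
slow=4 fast=7: a[fast]=8≠a[slow]=7 write a[5]=8, slow++,fast++
slow=5 fast=8: a[fast]=11≠a[slow]=8 write a[6]=11, slow++,fast++
slow=6 fast=9: a[fast]=11=a[slow] dup, fast++
slow=6 fast=10: a[fast]=13≠a[slow]=11 write a[7]=13, slow++,fast++

slow=7, fast=11, prefix=[1, 2, 3, 4, 7, 8, 11, 13]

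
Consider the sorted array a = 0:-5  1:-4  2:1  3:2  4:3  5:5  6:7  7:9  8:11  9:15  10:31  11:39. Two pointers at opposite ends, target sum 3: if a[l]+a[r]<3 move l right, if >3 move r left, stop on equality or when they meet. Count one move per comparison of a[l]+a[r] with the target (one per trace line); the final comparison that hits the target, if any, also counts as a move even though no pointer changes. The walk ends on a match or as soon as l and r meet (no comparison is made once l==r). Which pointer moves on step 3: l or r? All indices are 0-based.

[0,11] -5+39=34 >3 → r--
[0,10] -5+31=26 >3 → r--
[0,9] -5+15=10 >3 → r--

r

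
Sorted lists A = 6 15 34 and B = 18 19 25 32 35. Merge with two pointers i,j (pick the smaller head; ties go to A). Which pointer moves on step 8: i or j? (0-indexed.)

j

i=0 j=0: A[i]=6<=B[j]=18 take 6, i++
i=1 j=0: A[i]=15<=B[j]=18 take 15, i++
i=2 j=0: A[i]=34>B[j]=18 take 18, j++
i=2 j=1: A[i]=34>B[j]=19 take 19, j++
i=2 j=2: A[i]=34>B[j]=25 take 25, j++
i=2 j=3: A[i]=34>B[j]=32 take 32, j++
i=2 j=4: A[i]=34<=B[j]=35 take 34, i++
i=3 j=4: A done, take B[j]=35, j++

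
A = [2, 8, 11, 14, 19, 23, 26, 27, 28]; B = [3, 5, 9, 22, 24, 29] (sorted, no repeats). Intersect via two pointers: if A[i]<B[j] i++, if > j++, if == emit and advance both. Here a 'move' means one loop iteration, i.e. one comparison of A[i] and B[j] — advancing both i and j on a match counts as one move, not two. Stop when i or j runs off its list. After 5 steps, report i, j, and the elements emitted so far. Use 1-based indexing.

i=1 j=1: 2<3, i++
i=2 j=1: 8>3, j++
i=2 j=2: 8>5, j++
i=2 j=3: 8<9, i++
i=3 j=3: 11>9, j++

i=3, j=4, emitted=[]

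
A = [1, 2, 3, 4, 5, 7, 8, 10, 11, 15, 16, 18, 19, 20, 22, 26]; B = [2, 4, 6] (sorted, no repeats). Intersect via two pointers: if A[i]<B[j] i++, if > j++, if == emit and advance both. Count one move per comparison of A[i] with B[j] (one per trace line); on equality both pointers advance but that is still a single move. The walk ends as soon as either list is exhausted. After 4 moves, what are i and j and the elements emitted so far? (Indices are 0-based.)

[i=0,j=0] 1<2 → i++
[i=1,j=0] 2==2 emit → i++,j++
[i=2,j=1] 3<4 → i++
[i=3,j=1] 4==4 emit → i++,j++

i=4, j=2, emitted=[2, 4]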